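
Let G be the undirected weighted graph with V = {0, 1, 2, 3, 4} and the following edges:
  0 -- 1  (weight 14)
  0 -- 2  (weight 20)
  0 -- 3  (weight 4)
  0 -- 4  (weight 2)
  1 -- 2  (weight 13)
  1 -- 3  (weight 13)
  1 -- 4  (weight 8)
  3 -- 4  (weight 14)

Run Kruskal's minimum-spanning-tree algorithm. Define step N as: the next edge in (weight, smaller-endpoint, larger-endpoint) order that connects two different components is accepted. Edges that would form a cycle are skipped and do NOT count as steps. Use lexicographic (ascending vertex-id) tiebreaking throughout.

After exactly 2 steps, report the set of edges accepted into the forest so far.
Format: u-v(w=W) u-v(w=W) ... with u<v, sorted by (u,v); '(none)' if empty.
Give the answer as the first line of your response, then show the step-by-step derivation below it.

0-3(w=4) 0-4(w=2)

step 1: add edge 0-4 (w=2); MST = {0-4(w=2)}
step 2: add edge 0-3 (w=4); MST = {0-3(w=4) 0-4(w=2)}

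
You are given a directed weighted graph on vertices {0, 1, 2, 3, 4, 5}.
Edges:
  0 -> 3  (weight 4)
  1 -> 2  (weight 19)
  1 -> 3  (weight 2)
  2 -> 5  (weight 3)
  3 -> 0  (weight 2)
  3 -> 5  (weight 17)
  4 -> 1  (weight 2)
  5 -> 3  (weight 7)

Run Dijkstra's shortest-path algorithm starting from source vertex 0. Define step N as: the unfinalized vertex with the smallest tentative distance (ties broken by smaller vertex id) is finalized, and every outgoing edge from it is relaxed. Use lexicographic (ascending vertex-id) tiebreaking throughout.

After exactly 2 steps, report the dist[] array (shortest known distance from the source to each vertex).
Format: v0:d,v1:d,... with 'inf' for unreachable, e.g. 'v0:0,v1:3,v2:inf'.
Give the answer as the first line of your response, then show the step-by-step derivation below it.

v0:0,v1:inf,v2:inf,v3:4,v4:inf,v5:21

step 1: dist = v0:0,v1:inf,v2:inf,v3:4,v4:inf,v5:inf
step 2: dist = v0:0,v1:inf,v2:inf,v3:4,v4:inf,v5:21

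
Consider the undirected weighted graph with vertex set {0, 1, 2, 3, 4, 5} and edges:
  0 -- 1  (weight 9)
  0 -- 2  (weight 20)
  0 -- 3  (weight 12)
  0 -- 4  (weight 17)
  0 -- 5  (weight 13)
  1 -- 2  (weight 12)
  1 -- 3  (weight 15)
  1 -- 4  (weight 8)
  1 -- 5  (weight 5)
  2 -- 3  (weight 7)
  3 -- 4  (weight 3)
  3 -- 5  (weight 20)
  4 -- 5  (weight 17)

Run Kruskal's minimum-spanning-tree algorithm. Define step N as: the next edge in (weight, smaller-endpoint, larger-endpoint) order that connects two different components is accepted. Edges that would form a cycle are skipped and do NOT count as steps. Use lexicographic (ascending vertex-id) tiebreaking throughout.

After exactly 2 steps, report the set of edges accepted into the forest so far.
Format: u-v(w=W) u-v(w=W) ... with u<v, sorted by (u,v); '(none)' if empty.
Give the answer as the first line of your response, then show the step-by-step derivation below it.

1-5(w=5) 3-4(w=3)

step 1: add edge 3-4 (w=3); MST = {3-4(w=3)}
step 2: add edge 1-5 (w=5); MST = {1-5(w=5) 3-4(w=3)}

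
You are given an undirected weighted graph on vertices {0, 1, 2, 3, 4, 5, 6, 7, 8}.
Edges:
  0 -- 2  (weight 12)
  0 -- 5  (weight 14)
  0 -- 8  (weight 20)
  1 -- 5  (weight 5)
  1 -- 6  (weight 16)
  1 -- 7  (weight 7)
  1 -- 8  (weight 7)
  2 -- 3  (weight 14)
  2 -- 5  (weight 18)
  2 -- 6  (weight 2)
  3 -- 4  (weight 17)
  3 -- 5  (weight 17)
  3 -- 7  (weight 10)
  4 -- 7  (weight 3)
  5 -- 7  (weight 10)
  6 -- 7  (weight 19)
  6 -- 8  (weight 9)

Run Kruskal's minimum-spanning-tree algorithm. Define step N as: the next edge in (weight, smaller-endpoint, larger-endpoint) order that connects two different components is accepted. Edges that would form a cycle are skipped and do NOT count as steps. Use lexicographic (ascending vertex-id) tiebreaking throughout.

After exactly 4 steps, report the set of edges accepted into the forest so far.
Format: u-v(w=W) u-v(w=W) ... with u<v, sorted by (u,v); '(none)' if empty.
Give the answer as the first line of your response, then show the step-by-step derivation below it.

1-5(w=5) 1-7(w=7) 2-6(w=2) 4-7(w=3)

step 1: add edge 2-6 (w=2); MST = {2-6(w=2)}
step 2: add edge 4-7 (w=3); MST = {2-6(w=2) 4-7(w=3)}
step 3: add edge 1-5 (w=5); MST = {1-5(w=5) 2-6(w=2) 4-7(w=3)}
step 4: add edge 1-7 (w=7); MST = {1-5(w=5) 1-7(w=7) 2-6(w=2) 4-7(w=3)}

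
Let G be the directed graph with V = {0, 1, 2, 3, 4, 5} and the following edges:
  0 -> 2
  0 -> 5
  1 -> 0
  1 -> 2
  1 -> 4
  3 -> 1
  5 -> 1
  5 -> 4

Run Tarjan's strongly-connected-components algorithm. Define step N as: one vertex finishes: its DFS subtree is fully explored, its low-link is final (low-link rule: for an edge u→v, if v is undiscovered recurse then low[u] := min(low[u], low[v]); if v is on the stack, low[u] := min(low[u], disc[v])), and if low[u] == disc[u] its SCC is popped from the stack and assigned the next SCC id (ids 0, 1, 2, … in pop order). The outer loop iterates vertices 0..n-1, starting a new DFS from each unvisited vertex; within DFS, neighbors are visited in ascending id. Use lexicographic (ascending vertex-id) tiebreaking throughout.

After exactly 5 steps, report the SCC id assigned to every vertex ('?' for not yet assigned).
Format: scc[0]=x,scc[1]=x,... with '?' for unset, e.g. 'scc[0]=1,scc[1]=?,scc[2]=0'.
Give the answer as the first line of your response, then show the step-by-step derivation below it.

scc[0]=2,scc[1]=2,scc[2]=0,scc[3]=?,scc[4]=1,scc[5]=2

step 1: low=(low[0]=0,low[1]=?,low[2]=1,low[3]=?,low[4]=?,low[5]=?); scc=(scc[0]=?,scc[1]=?,scc[2]=0,scc[3]=?,scc[4]=?,scc[5]=?)
step 2: low=(low[0]=0,low[1]=0,low[2]=1,low[3]=?,low[4]=4,low[5]=2); scc=(scc[0]=?,scc[1]=?,scc[2]=0,scc[3]=?,scc[4]=1,scc[5]=?)
step 3: low=(low[0]=0,low[1]=0,low[2]=1,low[3]=?,low[4]=4,low[5]=2); scc=(scc[0]=?,scc[1]=?,scc[2]=0,scc[3]=?,scc[4]=1,scc[5]=?)
step 4: low=(low[0]=0,low[1]=0,low[2]=1,low[3]=?,low[4]=4,low[5]=0); scc=(scc[0]=?,scc[1]=?,scc[2]=0,scc[3]=?,scc[4]=1,scc[5]=?)
step 5: low=(low[0]=0,low[1]=0,low[2]=1,low[3]=?,low[4]=4,low[5]=0); scc=(scc[0]=2,scc[1]=2,scc[2]=0,scc[3]=?,scc[4]=1,scc[5]=2)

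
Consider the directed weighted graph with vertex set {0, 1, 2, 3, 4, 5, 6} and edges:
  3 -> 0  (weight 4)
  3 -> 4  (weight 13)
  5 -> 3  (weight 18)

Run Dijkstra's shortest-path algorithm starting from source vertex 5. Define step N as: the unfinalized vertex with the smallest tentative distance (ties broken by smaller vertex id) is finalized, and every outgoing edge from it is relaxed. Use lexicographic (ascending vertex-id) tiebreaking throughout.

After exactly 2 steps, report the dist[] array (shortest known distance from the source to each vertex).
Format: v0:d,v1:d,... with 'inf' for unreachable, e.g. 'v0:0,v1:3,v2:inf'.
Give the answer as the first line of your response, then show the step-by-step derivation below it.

v0:22,v1:inf,v2:inf,v3:18,v4:31,v5:0,v6:inf

step 1: dist = v0:inf,v1:inf,v2:inf,v3:18,v4:inf,v5:0,v6:inf
step 2: dist = v0:22,v1:inf,v2:inf,v3:18,v4:31,v5:0,v6:inf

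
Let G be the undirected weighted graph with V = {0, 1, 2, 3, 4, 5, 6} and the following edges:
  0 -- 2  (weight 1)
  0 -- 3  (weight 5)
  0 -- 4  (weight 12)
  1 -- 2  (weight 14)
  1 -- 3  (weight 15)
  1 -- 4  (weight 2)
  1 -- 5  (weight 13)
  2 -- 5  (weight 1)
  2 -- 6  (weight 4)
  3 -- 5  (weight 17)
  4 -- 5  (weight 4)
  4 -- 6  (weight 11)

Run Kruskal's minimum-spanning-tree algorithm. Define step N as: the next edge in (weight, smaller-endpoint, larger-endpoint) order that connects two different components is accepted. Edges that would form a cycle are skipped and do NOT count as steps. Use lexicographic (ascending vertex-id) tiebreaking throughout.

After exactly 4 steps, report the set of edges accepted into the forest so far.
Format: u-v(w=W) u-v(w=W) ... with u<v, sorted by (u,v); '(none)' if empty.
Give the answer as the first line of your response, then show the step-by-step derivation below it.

0-2(w=1) 1-4(w=2) 2-5(w=1) 2-6(w=4)

step 1: add edge 0-2 (w=1); MST = {0-2(w=1)}
step 2: add edge 2-5 (w=1); MST = {0-2(w=1) 2-5(w=1)}
step 3: add edge 1-4 (w=2); MST = {0-2(w=1) 1-4(w=2) 2-5(w=1)}
step 4: add edge 2-6 (w=4); MST = {0-2(w=1) 1-4(w=2) 2-5(w=1) 2-6(w=4)}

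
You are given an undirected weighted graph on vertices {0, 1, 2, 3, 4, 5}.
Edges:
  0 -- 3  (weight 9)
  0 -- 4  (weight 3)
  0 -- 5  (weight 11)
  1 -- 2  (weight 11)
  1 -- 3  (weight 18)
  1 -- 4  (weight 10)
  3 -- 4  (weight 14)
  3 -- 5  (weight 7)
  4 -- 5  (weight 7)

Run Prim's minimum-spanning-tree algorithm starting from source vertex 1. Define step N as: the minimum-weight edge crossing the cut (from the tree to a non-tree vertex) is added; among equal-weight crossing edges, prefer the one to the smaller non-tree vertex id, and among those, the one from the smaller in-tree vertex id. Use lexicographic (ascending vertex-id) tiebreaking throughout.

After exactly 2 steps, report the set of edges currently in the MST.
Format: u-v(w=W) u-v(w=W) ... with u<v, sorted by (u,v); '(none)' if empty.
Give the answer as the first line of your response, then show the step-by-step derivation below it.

0-4(w=3) 1-4(w=10)

step 1: add edge 1-4 (w=10); MST = {1-4(w=10)}
step 2: add edge 0-4 (w=3); MST = {0-4(w=3) 1-4(w=10)}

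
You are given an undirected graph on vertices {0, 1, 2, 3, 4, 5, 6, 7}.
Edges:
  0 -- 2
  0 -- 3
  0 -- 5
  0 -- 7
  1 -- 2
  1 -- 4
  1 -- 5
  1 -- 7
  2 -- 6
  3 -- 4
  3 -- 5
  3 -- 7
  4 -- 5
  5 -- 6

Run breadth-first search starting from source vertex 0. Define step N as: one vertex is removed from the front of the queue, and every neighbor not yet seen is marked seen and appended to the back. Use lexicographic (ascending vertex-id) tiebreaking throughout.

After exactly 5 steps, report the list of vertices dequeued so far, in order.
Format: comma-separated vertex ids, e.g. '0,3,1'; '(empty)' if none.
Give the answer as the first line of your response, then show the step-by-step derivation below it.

0,2,3,5,7

step 1: dequeue 0; queue=[2,3,5,7]; order=0
step 2: dequeue 2; queue=[3,5,7,1,6]; order=0,2
step 3: dequeue 3; queue=[5,7,1,6,4]; order=0,2,3
step 4: dequeue 5; queue=[7,1,6,4]; order=0,2,3,5
step 5: dequeue 7; queue=[1,6,4]; order=0,2,3,5,7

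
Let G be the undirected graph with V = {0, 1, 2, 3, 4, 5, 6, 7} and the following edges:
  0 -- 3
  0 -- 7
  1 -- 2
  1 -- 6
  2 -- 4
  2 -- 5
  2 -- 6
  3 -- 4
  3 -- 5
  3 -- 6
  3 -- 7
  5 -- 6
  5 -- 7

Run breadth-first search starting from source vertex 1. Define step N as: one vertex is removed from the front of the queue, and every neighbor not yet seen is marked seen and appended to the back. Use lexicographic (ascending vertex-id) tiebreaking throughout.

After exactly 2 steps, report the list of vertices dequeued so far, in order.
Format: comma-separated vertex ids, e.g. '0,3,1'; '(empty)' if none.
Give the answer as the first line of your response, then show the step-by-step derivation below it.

1,2

step 1: dequeue 1; queue=[2,6]; order=1
step 2: dequeue 2; queue=[6,4,5]; order=1,2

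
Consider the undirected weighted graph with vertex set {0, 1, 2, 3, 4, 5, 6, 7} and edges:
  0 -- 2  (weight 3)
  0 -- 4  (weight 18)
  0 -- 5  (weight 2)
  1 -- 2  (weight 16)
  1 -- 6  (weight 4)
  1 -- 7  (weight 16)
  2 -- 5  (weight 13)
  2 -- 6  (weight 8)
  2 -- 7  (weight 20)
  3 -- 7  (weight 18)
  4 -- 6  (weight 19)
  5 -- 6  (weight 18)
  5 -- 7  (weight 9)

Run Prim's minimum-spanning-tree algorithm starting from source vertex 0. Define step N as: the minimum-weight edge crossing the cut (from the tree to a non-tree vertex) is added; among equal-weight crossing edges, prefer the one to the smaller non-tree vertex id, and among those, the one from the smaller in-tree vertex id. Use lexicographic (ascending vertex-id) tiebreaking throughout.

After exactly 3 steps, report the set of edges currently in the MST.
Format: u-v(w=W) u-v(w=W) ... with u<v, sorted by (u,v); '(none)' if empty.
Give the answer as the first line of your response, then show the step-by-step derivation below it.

0-2(w=3) 0-5(w=2) 2-6(w=8)

step 1: add edge 0-5 (w=2); MST = {0-5(w=2)}
step 2: add edge 0-2 (w=3); MST = {0-2(w=3) 0-5(w=2)}
step 3: add edge 2-6 (w=8); MST = {0-2(w=3) 0-5(w=2) 2-6(w=8)}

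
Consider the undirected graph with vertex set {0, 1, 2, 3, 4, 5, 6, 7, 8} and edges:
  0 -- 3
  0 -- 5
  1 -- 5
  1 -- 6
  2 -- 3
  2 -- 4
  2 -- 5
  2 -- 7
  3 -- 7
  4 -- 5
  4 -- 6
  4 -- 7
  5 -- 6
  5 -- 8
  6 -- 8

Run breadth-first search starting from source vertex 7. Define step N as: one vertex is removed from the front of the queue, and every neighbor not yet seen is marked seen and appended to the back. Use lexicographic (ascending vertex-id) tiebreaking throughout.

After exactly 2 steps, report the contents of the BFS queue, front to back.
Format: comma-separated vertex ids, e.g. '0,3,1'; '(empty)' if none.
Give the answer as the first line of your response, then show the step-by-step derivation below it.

3,4,5

step 1: dequeue 7; queue=[2,3,4]; order=7
step 2: dequeue 2; queue=[3,4,5]; order=7,2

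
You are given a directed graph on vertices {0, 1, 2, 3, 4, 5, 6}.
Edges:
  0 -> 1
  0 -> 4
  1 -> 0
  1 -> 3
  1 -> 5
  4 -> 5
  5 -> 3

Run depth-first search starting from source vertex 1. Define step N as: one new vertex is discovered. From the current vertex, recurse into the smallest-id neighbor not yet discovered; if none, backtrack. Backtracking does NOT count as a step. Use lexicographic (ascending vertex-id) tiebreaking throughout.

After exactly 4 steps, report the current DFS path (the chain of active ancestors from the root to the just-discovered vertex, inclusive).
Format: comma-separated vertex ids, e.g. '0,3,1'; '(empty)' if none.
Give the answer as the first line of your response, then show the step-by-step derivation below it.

1,0,4,5

step 1: discover 1; path=1; order=1
step 2: discover 0; path=1>0; order=1,0
step 3: discover 4; path=1>0>4; order=1,0,4
step 4: discover 5; path=1>0>4>5; order=1,0,4,5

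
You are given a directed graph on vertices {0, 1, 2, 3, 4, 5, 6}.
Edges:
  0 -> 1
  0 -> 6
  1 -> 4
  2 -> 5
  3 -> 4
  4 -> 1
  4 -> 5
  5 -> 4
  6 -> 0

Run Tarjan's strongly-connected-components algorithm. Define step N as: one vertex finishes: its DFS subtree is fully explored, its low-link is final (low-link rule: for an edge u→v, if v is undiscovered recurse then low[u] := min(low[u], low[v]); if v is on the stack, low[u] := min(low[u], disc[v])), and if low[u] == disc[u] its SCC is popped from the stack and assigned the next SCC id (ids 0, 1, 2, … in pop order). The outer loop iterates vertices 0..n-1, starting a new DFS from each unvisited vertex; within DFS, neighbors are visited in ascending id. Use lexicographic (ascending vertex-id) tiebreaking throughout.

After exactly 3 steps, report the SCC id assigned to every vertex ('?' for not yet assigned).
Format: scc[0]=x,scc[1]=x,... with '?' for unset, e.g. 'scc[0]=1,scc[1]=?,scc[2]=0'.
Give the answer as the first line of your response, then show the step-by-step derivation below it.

scc[0]=?,scc[1]=0,scc[2]=?,scc[3]=?,scc[4]=0,scc[5]=0,scc[6]=?

step 1: low=(low[0]=0,low[1]=1,low[2]=?,low[3]=?,low[4]=1,low[5]=2,low[6]=?); scc=(scc[0]=?,scc[1]=?,scc[2]=?,scc[3]=?,scc[4]=?,scc[5]=?,scc[6]=?)
step 2: low=(low[0]=0,low[1]=1,low[2]=?,low[3]=?,low[4]=1,low[5]=2,low[6]=?); scc=(scc[0]=?,scc[1]=?,scc[2]=?,scc[3]=?,scc[4]=?,scc[5]=?,scc[6]=?)
step 3: low=(low[0]=0,low[1]=1,low[2]=?,low[3]=?,low[4]=1,low[5]=2,low[6]=?); scc=(scc[0]=?,scc[1]=0,scc[2]=?,scc[3]=?,scc[4]=0,scc[5]=0,scc[6]=?)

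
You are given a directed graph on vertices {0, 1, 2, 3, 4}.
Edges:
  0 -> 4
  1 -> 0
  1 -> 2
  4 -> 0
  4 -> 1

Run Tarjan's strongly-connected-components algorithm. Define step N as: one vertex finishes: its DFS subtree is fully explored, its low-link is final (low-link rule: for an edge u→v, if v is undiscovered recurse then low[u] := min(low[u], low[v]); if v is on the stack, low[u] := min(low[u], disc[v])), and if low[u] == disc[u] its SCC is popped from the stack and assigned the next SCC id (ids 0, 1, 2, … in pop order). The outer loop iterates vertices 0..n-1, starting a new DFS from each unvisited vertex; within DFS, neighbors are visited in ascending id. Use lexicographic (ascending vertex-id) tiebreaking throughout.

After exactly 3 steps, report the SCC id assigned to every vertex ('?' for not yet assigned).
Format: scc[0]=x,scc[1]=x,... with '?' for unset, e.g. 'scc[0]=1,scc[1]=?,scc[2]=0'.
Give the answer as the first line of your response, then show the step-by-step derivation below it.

scc[0]=?,scc[1]=?,scc[2]=0,scc[3]=?,scc[4]=?

step 1: low=(low[0]=0,low[1]=0,low[2]=3,low[3]=?,low[4]=0); scc=(scc[0]=?,scc[1]=?,scc[2]=0,scc[3]=?,scc[4]=?)
step 2: low=(low[0]=0,low[1]=0,low[2]=3,low[3]=?,low[4]=0); scc=(scc[0]=?,scc[1]=?,scc[2]=0,scc[3]=?,scc[4]=?)
step 3: low=(low[0]=0,low[1]=0,low[2]=3,low[3]=?,low[4]=0); scc=(scc[0]=?,scc[1]=?,scc[2]=0,scc[3]=?,scc[4]=?)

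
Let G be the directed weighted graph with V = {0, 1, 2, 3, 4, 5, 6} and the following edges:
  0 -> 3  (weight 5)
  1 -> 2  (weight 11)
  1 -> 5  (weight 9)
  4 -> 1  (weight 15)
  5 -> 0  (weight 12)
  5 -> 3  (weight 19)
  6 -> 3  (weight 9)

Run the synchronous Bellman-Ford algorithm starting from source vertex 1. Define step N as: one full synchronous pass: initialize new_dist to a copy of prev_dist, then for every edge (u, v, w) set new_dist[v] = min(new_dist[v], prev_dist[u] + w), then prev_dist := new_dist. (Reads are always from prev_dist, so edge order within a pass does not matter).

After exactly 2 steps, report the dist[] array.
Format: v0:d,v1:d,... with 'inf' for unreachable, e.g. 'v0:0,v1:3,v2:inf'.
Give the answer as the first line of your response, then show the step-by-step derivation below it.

v0:21,v1:0,v2:11,v3:28,v4:inf,v5:9,v6:inf

step 1: dist = v0:inf,v1:0,v2:11,v3:inf,v4:inf,v5:9,v6:inf
step 2: dist = v0:21,v1:0,v2:11,v3:28,v4:inf,v5:9,v6:inf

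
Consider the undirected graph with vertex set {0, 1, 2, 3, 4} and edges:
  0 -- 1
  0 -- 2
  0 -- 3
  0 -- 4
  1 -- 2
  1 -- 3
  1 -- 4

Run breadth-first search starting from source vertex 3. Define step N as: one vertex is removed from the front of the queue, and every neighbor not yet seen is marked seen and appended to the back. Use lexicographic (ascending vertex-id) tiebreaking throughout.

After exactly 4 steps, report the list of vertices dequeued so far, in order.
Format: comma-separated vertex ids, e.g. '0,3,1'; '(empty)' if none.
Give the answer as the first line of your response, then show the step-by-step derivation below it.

3,0,1,2

step 1: dequeue 3; queue=[0,1]; order=3
step 2: dequeue 0; queue=[1,2,4]; order=3,0
step 3: dequeue 1; queue=[2,4]; order=3,0,1
step 4: dequeue 2; queue=[4]; order=3,0,1,2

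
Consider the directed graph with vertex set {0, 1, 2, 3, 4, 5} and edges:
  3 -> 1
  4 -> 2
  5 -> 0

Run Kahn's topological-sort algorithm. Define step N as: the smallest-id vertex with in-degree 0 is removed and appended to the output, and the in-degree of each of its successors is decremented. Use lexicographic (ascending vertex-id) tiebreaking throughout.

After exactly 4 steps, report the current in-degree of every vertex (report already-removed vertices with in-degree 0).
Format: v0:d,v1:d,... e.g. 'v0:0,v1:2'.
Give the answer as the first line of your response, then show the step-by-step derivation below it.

v0:1,v1:0,v2:0,v3:0,v4:0,v5:0

step 1: output 3; order=[3]; indeg=(1,0,1,0,0,0)
step 2: output 1; order=[3,1]; indeg=(1,0,1,0,0,0)
step 3: output 4; order=[3,1,4]; indeg=(1,0,0,0,0,0)
step 4: output 2; order=[3,1,4,2]; indeg=(1,0,0,0,0,0)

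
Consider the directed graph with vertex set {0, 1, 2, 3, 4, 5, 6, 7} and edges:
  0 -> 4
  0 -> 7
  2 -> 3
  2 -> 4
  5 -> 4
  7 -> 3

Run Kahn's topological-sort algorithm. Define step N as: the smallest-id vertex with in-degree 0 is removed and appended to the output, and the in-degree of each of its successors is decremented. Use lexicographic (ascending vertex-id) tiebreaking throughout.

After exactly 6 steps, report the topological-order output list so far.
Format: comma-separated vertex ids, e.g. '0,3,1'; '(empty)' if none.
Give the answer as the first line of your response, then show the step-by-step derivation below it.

0,1,2,5,4,6

step 1: output 0; order=[0]; indeg=(0,0,0,2,2,0,0,0)
step 2: output 1; order=[0,1]; indeg=(0,0,0,2,2,0,0,0)
step 3: output 2; order=[0,1,2]; indeg=(0,0,0,1,1,0,0,0)
step 4: output 5; order=[0,1,2,5]; indeg=(0,0,0,1,0,0,0,0)
step 5: output 4; order=[0,1,2,5,4]; indeg=(0,0,0,1,0,0,0,0)
step 6: output 6; order=[0,1,2,5,4,6]; indeg=(0,0,0,1,0,0,0,0)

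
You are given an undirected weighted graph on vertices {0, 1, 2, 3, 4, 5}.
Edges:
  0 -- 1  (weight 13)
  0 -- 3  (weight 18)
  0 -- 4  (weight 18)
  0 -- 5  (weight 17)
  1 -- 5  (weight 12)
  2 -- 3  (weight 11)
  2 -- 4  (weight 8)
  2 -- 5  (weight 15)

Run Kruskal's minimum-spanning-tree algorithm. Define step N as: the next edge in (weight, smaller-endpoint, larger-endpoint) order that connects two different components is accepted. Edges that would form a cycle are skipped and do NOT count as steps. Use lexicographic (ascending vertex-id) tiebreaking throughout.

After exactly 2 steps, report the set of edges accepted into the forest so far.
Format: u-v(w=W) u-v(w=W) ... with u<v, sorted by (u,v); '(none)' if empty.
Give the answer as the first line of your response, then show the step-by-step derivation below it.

2-3(w=11) 2-4(w=8)

step 1: add edge 2-4 (w=8); MST = {2-4(w=8)}
step 2: add edge 2-3 (w=11); MST = {2-3(w=11) 2-4(w=8)}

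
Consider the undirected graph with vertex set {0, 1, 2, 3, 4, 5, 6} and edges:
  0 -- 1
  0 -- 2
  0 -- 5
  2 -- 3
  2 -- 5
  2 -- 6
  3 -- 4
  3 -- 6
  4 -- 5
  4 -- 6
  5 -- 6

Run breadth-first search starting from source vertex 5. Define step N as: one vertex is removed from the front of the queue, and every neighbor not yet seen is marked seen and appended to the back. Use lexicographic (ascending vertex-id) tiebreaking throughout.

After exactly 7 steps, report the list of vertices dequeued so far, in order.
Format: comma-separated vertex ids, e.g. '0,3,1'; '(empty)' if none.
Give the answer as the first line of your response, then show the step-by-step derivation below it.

5,0,2,4,6,1,3

step 1: dequeue 5; queue=[0,2,4,6]; order=5
step 2: dequeue 0; queue=[2,4,6,1]; order=5,0
step 3: dequeue 2; queue=[4,6,1,3]; order=5,0,2
step 4: dequeue 4; queue=[6,1,3]; order=5,0,2,4
step 5: dequeue 6; queue=[1,3]; order=5,0,2,4,6
step 6: dequeue 1; queue=[3]; order=5,0,2,4,6,1
step 7: dequeue 3; queue=[(empty)]; order=5,0,2,4,6,1,3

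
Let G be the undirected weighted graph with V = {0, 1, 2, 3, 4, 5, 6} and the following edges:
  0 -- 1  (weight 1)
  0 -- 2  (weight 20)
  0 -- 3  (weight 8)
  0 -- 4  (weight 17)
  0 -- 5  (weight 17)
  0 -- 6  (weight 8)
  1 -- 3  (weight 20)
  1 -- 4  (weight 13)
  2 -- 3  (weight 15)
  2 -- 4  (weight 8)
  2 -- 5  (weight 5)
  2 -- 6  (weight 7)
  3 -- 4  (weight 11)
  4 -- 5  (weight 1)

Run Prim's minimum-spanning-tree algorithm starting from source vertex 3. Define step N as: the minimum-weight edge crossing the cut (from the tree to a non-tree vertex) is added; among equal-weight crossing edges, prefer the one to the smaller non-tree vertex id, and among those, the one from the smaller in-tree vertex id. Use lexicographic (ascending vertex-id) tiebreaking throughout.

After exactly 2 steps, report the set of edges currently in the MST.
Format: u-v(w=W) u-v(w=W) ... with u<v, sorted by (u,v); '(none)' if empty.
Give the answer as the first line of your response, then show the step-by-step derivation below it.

0-1(w=1) 0-3(w=8)

step 1: add edge 0-3 (w=8); MST = {0-3(w=8)}
step 2: add edge 0-1 (w=1); MST = {0-1(w=1) 0-3(w=8)}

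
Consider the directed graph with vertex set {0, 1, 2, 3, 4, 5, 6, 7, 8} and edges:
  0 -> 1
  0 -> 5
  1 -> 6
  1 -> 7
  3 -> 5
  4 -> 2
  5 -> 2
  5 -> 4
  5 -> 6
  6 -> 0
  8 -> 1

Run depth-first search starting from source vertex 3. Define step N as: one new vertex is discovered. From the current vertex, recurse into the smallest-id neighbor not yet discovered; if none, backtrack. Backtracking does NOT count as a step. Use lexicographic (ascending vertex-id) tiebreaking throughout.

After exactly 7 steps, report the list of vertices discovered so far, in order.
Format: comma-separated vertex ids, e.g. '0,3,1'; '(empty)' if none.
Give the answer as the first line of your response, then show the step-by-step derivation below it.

3,5,2,4,6,0,1

step 1: discover 3; path=3; order=3
step 2: discover 5; path=3>5; order=3,5
step 3: discover 2; path=3>5>2; order=3,5,2
step 4: discover 4; path=3>5>4; order=3,5,2,4
step 5: discover 6; path=3>5>6; order=3,5,2,4,6
step 6: discover 0; path=3>5>6>0; order=3,5,2,4,6,0
step 7: discover 1; path=3>5>6>0>1; order=3,5,2,4,6,0,1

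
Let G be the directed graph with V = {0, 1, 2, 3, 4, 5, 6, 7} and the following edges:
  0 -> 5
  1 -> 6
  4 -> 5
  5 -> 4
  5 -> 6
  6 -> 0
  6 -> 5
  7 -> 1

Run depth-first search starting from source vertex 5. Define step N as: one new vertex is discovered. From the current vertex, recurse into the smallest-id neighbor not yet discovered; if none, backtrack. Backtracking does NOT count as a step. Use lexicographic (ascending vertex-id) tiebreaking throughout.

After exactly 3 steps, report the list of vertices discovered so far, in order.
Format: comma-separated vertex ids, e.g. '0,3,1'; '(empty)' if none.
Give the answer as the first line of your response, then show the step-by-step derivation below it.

5,4,6

step 1: discover 5; path=5; order=5
step 2: discover 4; path=5>4; order=5,4
step 3: discover 6; path=5>6; order=5,4,6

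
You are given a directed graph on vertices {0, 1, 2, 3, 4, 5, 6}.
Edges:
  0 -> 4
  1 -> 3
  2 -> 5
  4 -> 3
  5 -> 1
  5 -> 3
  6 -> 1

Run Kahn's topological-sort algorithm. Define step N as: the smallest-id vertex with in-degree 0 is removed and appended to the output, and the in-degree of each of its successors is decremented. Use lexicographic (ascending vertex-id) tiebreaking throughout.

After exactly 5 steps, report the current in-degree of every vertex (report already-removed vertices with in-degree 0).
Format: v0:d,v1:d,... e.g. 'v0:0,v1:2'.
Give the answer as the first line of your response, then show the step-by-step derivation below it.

v0:0,v1:0,v2:0,v3:1,v4:0,v5:0,v6:0

step 1: output 0; order=[0]; indeg=(0,2,0,3,0,1,0)
step 2: output 2; order=[0,2]; indeg=(0,2,0,3,0,0,0)
step 3: output 4; order=[0,2,4]; indeg=(0,2,0,2,0,0,0)
step 4: output 5; order=[0,2,4,5]; indeg=(0,1,0,1,0,0,0)
step 5: output 6; order=[0,2,4,5,6]; indeg=(0,0,0,1,0,0,0)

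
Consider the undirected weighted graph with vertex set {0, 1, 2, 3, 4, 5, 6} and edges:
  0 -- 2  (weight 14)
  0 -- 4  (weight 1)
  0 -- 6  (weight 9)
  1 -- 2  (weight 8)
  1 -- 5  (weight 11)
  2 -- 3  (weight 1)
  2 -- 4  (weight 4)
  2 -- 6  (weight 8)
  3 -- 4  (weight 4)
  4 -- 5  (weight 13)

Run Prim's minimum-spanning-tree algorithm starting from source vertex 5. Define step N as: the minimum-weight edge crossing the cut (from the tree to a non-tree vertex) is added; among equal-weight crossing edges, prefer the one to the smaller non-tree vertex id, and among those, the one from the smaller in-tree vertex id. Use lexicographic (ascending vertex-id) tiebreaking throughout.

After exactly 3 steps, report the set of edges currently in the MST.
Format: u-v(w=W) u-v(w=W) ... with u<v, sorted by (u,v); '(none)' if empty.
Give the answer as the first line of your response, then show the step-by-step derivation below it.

1-2(w=8) 1-5(w=11) 2-3(w=1)

step 1: add edge 1-5 (w=11); MST = {1-5(w=11)}
step 2: add edge 1-2 (w=8); MST = {1-2(w=8) 1-5(w=11)}
step 3: add edge 2-3 (w=1); MST = {1-2(w=8) 1-5(w=11) 2-3(w=1)}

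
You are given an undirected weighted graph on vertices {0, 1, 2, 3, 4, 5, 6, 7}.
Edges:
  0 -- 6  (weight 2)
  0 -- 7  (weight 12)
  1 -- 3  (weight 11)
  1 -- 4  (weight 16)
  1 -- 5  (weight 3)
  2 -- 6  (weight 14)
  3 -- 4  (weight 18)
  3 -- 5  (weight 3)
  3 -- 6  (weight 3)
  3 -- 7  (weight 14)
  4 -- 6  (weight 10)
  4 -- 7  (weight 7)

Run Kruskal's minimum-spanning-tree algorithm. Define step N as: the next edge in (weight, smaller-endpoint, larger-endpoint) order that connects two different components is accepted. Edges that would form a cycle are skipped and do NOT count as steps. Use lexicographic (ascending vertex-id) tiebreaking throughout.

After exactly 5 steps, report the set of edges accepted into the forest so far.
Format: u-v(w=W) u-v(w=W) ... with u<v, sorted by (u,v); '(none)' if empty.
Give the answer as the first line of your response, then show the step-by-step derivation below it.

0-6(w=2) 1-5(w=3) 3-5(w=3) 3-6(w=3) 4-7(w=7)

step 1: add edge 0-6 (w=2); MST = {0-6(w=2)}
step 2: add edge 1-5 (w=3); MST = {0-6(w=2) 1-5(w=3)}
step 3: add edge 3-5 (w=3); MST = {0-6(w=2) 1-5(w=3) 3-5(w=3)}
step 4: add edge 3-6 (w=3); MST = {0-6(w=2) 1-5(w=3) 3-5(w=3) 3-6(w=3)}
step 5: add edge 4-7 (w=7); MST = {0-6(w=2) 1-5(w=3) 3-5(w=3) 3-6(w=3) 4-7(w=7)}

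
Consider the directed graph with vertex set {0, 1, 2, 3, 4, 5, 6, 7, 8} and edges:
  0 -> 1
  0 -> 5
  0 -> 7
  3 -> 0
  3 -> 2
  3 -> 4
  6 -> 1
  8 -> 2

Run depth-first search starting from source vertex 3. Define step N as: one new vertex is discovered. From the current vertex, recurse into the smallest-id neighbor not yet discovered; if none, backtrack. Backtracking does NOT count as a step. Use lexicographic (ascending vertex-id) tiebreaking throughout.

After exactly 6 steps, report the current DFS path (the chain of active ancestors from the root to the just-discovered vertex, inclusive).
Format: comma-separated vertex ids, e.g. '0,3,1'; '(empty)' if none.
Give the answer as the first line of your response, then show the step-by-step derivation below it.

3,2

step 1: discover 3; path=3; order=3
step 2: discover 0; path=3>0; order=3,0
step 3: discover 1; path=3>0>1; order=3,0,1
step 4: discover 5; path=3>0>5; order=3,0,1,5
step 5: discover 7; path=3>0>7; order=3,0,1,5,7
step 6: discover 2; path=3>2; order=3,0,1,5,7,2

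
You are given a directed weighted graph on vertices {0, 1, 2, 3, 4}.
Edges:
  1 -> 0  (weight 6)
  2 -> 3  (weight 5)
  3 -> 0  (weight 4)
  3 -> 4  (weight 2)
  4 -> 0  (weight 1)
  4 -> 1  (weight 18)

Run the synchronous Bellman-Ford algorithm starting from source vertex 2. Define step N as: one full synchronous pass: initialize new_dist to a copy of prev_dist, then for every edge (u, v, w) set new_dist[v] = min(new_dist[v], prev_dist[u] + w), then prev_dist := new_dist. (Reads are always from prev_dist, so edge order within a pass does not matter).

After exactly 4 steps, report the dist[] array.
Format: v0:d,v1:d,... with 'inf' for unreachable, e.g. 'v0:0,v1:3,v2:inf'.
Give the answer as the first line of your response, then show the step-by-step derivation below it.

v0:8,v1:25,v2:0,v3:5,v4:7

step 1: dist = v0:inf,v1:inf,v2:0,v3:5,v4:inf
step 2: dist = v0:9,v1:inf,v2:0,v3:5,v4:7
step 3: dist = v0:8,v1:25,v2:0,v3:5,v4:7
step 4: dist = v0:8,v1:25,v2:0,v3:5,v4:7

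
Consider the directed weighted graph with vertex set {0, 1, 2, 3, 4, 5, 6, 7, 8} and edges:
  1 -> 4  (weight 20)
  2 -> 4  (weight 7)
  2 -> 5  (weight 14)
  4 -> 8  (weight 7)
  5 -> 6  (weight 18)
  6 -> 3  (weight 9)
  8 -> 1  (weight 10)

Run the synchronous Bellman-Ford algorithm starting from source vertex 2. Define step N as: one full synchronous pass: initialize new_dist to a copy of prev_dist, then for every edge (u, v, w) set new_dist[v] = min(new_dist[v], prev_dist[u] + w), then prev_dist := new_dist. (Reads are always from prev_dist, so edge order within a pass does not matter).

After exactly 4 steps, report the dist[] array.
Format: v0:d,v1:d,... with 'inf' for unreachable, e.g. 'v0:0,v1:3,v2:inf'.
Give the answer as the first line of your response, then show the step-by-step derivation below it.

v0:inf,v1:24,v2:0,v3:41,v4:7,v5:14,v6:32,v7:inf,v8:14

step 1: dist = v0:inf,v1:inf,v2:0,v3:inf,v4:7,v5:14,v6:inf,v7:inf,v8:inf
step 2: dist = v0:inf,v1:inf,v2:0,v3:inf,v4:7,v5:14,v6:32,v7:inf,v8:14
step 3: dist = v0:inf,v1:24,v2:0,v3:41,v4:7,v5:14,v6:32,v7:inf,v8:14
step 4: dist = v0:inf,v1:24,v2:0,v3:41,v4:7,v5:14,v6:32,v7:inf,v8:14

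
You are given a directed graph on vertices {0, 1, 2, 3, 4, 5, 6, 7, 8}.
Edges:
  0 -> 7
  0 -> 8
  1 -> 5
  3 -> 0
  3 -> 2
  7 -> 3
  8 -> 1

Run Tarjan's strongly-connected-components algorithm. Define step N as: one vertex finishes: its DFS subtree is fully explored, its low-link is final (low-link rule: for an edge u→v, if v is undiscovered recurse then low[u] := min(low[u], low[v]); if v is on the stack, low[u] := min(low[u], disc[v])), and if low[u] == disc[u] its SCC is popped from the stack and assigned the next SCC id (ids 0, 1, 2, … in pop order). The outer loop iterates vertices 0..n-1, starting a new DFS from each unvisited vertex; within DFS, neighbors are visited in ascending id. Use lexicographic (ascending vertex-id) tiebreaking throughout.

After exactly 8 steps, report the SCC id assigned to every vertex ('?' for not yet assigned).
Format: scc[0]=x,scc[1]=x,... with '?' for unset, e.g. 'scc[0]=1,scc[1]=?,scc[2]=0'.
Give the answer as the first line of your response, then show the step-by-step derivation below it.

scc[0]=4,scc[1]=2,scc[2]=0,scc[3]=4,scc[4]=5,scc[5]=1,scc[6]=?,scc[7]=4,scc[8]=3

step 1: low=(low[0]=0,low[1]=?,low[2]=3,low[3]=0,low[4]=?,low[5]=?,low[6]=?,low[7]=1,low[8]=?); scc=(scc[0]=?,scc[1]=?,scc[2]=0,scc[3]=?,scc[4]=?,scc[5]=?,scc[6]=?,scc[7]=?,scc[8]=?)
step 2: low=(low[0]=0,low[1]=?,low[2]=3,low[3]=0,low[4]=?,low[5]=?,low[6]=?,low[7]=1,low[8]=?); scc=(scc[0]=?,scc[1]=?,scc[2]=0,scc[3]=?,scc[4]=?,scc[5]=?,scc[6]=?,scc[7]=?,scc[8]=?)
step 3: low=(low[0]=0,low[1]=?,low[2]=3,low[3]=0,low[4]=?,low[5]=?,low[6]=?,low[7]=0,low[8]=?); scc=(scc[0]=?,scc[1]=?,scc[2]=0,scc[3]=?,scc[4]=?,scc[5]=?,scc[6]=?,scc[7]=?,scc[8]=?)
step 4: low=(low[0]=0,low[1]=5,low[2]=3,low[3]=0,low[4]=?,low[5]=6,low[6]=?,low[7]=0,low[8]=4); scc=(scc[0]=?,scc[1]=?,scc[2]=0,scc[3]=?,scc[4]=?,scc[5]=1,scc[6]=?,scc[7]=?,scc[8]=?)
step 5: low=(low[0]=0,low[1]=5,low[2]=3,low[3]=0,low[4]=?,low[5]=6,low[6]=?,low[7]=0,low[8]=4); scc=(scc[0]=?,scc[1]=2,scc[2]=0,scc[3]=?,scc[4]=?,scc[5]=1,scc[6]=?,scc[7]=?,scc[8]=?)
step 6: low=(low[0]=0,low[1]=5,low[2]=3,low[3]=0,low[4]=?,low[5]=6,low[6]=?,low[7]=0,low[8]=4); scc=(scc[0]=?,scc[1]=2,scc[2]=0,scc[3]=?,scc[4]=?,scc[5]=1,scc[6]=?,scc[7]=?,scc[8]=3)
step 7: low=(low[0]=0,low[1]=5,low[2]=3,low[3]=0,low[4]=?,low[5]=6,low[6]=?,low[7]=0,low[8]=4); scc=(scc[0]=4,scc[1]=2,scc[2]=0,scc[3]=4,scc[4]=?,scc[5]=1,scc[6]=?,scc[7]=4,scc[8]=3)
step 8: low=(low[0]=0,low[1]=5,low[2]=3,low[3]=0,low[4]=7,low[5]=6,low[6]=?,low[7]=0,low[8]=4); scc=(scc[0]=4,scc[1]=2,scc[2]=0,scc[3]=4,scc[4]=5,scc[5]=1,scc[6]=?,scc[7]=4,scc[8]=3)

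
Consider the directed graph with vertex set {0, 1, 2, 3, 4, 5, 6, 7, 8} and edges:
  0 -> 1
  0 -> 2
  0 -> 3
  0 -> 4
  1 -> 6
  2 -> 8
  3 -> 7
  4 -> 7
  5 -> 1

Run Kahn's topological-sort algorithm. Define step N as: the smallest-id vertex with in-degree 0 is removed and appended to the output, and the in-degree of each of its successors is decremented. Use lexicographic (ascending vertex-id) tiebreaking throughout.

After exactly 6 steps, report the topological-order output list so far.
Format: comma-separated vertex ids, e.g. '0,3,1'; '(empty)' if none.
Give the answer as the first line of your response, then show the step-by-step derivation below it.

0,2,3,4,5,1

step 1: output 0; order=[0]; indeg=(0,1,0,0,0,0,1,2,1)
step 2: output 2; order=[0,2]; indeg=(0,1,0,0,0,0,1,2,0)
step 3: output 3; order=[0,2,3]; indeg=(0,1,0,0,0,0,1,1,0)
step 4: output 4; order=[0,2,3,4]; indeg=(0,1,0,0,0,0,1,0,0)
step 5: output 5; order=[0,2,3,4,5]; indeg=(0,0,0,0,0,0,1,0,0)
step 6: output 1; order=[0,2,3,4,5,1]; indeg=(0,0,0,0,0,0,0,0,0)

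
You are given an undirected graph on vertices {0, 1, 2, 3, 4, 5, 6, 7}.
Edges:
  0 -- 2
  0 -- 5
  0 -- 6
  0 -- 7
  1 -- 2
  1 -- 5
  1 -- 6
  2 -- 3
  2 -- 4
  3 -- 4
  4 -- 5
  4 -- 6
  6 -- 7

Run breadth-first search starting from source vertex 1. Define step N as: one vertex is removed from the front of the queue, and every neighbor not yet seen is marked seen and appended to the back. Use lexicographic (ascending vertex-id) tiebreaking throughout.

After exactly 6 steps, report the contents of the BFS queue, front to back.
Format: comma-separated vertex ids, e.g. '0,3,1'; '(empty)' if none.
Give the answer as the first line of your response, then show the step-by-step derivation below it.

4,7

step 1: dequeue 1; queue=[2,5,6]; order=1
step 2: dequeue 2; queue=[5,6,0,3,4]; order=1,2
step 3: dequeue 5; queue=[6,0,3,4]; order=1,2,5
step 4: dequeue 6; queue=[0,3,4,7]; order=1,2,5,6
step 5: dequeue 0; queue=[3,4,7]; order=1,2,5,6,0
step 6: dequeue 3; queue=[4,7]; order=1,2,5,6,0,3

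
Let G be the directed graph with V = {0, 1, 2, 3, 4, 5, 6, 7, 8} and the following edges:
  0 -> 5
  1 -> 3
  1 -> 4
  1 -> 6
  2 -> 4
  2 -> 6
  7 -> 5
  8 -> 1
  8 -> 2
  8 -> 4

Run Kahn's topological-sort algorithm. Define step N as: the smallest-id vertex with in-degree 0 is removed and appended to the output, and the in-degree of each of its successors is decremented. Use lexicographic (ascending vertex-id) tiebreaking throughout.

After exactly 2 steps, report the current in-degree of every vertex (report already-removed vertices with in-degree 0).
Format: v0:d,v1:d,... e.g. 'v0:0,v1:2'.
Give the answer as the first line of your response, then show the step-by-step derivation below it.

v0:0,v1:1,v2:1,v3:1,v4:3,v5:0,v6:2,v7:0,v8:0

step 1: output 0; order=[0]; indeg=(0,1,1,1,3,1,2,0,0)
step 2: output 7; order=[0,7]; indeg=(0,1,1,1,3,0,2,0,0)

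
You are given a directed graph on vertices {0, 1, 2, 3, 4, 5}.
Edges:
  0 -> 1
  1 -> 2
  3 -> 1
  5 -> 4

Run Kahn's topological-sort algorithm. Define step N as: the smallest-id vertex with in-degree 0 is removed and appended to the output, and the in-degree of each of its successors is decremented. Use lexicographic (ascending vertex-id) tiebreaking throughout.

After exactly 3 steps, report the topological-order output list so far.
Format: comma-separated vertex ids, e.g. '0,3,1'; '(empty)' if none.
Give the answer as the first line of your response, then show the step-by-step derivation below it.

0,3,1

step 1: output 0; order=[0]; indeg=(0,1,1,0,1,0)
step 2: output 3; order=[0,3]; indeg=(0,0,1,0,1,0)
step 3: output 1; order=[0,3,1]; indeg=(0,0,0,0,1,0)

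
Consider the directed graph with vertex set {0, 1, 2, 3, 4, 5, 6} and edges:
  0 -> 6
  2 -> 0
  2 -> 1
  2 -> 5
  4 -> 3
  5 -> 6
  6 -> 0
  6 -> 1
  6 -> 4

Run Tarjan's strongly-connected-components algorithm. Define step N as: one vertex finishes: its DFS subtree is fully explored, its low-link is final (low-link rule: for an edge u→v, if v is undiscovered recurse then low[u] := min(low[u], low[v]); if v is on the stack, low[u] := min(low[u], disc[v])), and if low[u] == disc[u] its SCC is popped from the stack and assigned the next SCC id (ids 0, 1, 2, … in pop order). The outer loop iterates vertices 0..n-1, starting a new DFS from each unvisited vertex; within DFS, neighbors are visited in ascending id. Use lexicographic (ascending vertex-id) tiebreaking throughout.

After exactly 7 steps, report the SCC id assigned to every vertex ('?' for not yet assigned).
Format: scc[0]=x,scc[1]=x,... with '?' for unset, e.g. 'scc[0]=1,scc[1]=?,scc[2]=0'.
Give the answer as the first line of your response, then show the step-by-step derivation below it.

scc[0]=3,scc[1]=0,scc[2]=5,scc[3]=1,scc[4]=2,scc[5]=4,scc[6]=3

step 1: low=(low[0]=0,low[1]=2,low[2]=?,low[3]=?,low[4]=?,low[5]=?,low[6]=0); scc=(scc[0]=?,scc[1]=0,scc[2]=?,scc[3]=?,scc[4]=?,scc[5]=?,scc[6]=?)
step 2: low=(low[0]=0,low[1]=2,low[2]=?,low[3]=4,low[4]=3,low[5]=?,low[6]=0); scc=(scc[0]=?,scc[1]=0,scc[2]=?,scc[3]=1,scc[4]=?,scc[5]=?,scc[6]=?)
step 3: low=(low[0]=0,low[1]=2,low[2]=?,low[3]=4,low[4]=3,low[5]=?,low[6]=0); scc=(scc[0]=?,scc[1]=0,scc[2]=?,scc[3]=1,scc[4]=2,scc[5]=?,scc[6]=?)
step 4: low=(low[0]=0,low[1]=2,low[2]=?,low[3]=4,low[4]=3,low[5]=?,low[6]=0); scc=(scc[0]=?,scc[1]=0,scc[2]=?,scc[3]=1,scc[4]=2,scc[5]=?,scc[6]=?)
step 5: low=(low[0]=0,low[1]=2,low[2]=?,low[3]=4,low[4]=3,low[5]=?,low[6]=0); scc=(scc[0]=3,scc[1]=0,scc[2]=?,scc[3]=1,scc[4]=2,scc[5]=?,scc[6]=3)
step 6: low=(low[0]=0,low[1]=2,low[2]=5,low[3]=4,low[4]=3,low[5]=6,low[6]=0); scc=(scc[0]=3,scc[1]=0,scc[2]=?,scc[3]=1,scc[4]=2,scc[5]=4,scc[6]=3)
step 7: low=(low[0]=0,low[1]=2,low[2]=5,low[3]=4,low[4]=3,low[5]=6,low[6]=0); scc=(scc[0]=3,scc[1]=0,scc[2]=5,scc[3]=1,scc[4]=2,scc[5]=4,scc[6]=3)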